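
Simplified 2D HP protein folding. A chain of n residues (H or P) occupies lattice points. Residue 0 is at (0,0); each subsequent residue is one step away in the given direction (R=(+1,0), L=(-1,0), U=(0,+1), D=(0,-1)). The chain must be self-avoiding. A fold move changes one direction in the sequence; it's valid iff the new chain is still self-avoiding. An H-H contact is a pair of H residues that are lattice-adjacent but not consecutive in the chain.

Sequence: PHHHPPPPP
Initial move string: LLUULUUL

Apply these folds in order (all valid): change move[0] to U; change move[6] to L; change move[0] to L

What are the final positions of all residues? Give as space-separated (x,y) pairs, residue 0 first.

Answer: (0,0) (-1,0) (-2,0) (-2,1) (-2,2) (-3,2) (-3,3) (-4,3) (-5,3)

Derivation:
Initial moves: LLUULUUL
Fold: move[0]->U => ULUULUUL (positions: [(0, 0), (0, 1), (-1, 1), (-1, 2), (-1, 3), (-2, 3), (-2, 4), (-2, 5), (-3, 5)])
Fold: move[6]->L => ULUULULL (positions: [(0, 0), (0, 1), (-1, 1), (-1, 2), (-1, 3), (-2, 3), (-2, 4), (-3, 4), (-4, 4)])
Fold: move[0]->L => LLUULULL (positions: [(0, 0), (-1, 0), (-2, 0), (-2, 1), (-2, 2), (-3, 2), (-3, 3), (-4, 3), (-5, 3)])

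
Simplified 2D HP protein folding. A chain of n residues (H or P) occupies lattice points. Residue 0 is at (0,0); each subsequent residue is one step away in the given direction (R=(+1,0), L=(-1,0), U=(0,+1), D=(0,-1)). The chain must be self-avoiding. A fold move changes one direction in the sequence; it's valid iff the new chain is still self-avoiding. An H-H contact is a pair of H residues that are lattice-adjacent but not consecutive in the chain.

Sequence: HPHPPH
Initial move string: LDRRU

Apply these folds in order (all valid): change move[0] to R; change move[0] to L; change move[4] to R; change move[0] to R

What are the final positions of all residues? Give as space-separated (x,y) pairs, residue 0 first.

Initial moves: LDRRU
Fold: move[0]->R => RDRRU (positions: [(0, 0), (1, 0), (1, -1), (2, -1), (3, -1), (3, 0)])
Fold: move[0]->L => LDRRU (positions: [(0, 0), (-1, 0), (-1, -1), (0, -1), (1, -1), (1, 0)])
Fold: move[4]->R => LDRRR (positions: [(0, 0), (-1, 0), (-1, -1), (0, -1), (1, -1), (2, -1)])
Fold: move[0]->R => RDRRR (positions: [(0, 0), (1, 0), (1, -1), (2, -1), (3, -1), (4, -1)])

Answer: (0,0) (1,0) (1,-1) (2,-1) (3,-1) (4,-1)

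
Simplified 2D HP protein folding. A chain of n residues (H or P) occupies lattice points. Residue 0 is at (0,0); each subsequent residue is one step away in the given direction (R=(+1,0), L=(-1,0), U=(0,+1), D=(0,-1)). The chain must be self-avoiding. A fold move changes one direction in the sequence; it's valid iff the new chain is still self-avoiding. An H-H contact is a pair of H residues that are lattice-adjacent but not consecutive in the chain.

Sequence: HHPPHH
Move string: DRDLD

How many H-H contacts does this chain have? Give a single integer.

Positions: [(0, 0), (0, -1), (1, -1), (1, -2), (0, -2), (0, -3)]
H-H contact: residue 1 @(0,-1) - residue 4 @(0, -2)

Answer: 1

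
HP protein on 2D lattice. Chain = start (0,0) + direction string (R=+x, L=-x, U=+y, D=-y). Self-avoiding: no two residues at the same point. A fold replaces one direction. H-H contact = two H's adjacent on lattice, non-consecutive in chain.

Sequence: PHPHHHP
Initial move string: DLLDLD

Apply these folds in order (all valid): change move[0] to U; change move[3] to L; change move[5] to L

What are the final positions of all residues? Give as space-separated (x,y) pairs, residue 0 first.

Initial moves: DLLDLD
Fold: move[0]->U => ULLDLD (positions: [(0, 0), (0, 1), (-1, 1), (-2, 1), (-2, 0), (-3, 0), (-3, -1)])
Fold: move[3]->L => ULLLLD (positions: [(0, 0), (0, 1), (-1, 1), (-2, 1), (-3, 1), (-4, 1), (-4, 0)])
Fold: move[5]->L => ULLLLL (positions: [(0, 0), (0, 1), (-1, 1), (-2, 1), (-3, 1), (-4, 1), (-5, 1)])

Answer: (0,0) (0,1) (-1,1) (-2,1) (-3,1) (-4,1) (-5,1)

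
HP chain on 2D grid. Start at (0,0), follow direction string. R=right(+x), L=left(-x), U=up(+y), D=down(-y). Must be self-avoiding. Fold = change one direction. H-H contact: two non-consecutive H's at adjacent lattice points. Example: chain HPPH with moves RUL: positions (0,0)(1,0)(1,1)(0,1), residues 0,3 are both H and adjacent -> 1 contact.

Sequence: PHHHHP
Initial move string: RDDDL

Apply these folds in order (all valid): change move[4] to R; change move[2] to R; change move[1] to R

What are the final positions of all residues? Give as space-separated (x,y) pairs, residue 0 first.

Initial moves: RDDDL
Fold: move[4]->R => RDDDR (positions: [(0, 0), (1, 0), (1, -1), (1, -2), (1, -3), (2, -3)])
Fold: move[2]->R => RDRDR (positions: [(0, 0), (1, 0), (1, -1), (2, -1), (2, -2), (3, -2)])
Fold: move[1]->R => RRRDR (positions: [(0, 0), (1, 0), (2, 0), (3, 0), (3, -1), (4, -1)])

Answer: (0,0) (1,0) (2,0) (3,0) (3,-1) (4,-1)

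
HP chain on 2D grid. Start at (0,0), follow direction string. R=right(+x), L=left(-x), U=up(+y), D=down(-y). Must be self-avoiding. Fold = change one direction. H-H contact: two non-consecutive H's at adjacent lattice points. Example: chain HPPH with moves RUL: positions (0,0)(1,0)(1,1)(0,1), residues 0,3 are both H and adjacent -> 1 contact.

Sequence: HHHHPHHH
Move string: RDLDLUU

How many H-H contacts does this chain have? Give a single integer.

Positions: [(0, 0), (1, 0), (1, -1), (0, -1), (0, -2), (-1, -2), (-1, -1), (-1, 0)]
H-H contact: residue 0 @(0,0) - residue 7 @(-1, 0)
H-H contact: residue 0 @(0,0) - residue 3 @(0, -1)
H-H contact: residue 3 @(0,-1) - residue 6 @(-1, -1)

Answer: 3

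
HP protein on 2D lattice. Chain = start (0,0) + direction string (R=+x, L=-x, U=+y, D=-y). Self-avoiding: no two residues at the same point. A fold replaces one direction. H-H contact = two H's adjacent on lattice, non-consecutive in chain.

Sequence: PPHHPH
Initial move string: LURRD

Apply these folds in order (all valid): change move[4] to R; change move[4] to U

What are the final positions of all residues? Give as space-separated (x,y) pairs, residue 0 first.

Initial moves: LURRD
Fold: move[4]->R => LURRR (positions: [(0, 0), (-1, 0), (-1, 1), (0, 1), (1, 1), (2, 1)])
Fold: move[4]->U => LURRU (positions: [(0, 0), (-1, 0), (-1, 1), (0, 1), (1, 1), (1, 2)])

Answer: (0,0) (-1,0) (-1,1) (0,1) (1,1) (1,2)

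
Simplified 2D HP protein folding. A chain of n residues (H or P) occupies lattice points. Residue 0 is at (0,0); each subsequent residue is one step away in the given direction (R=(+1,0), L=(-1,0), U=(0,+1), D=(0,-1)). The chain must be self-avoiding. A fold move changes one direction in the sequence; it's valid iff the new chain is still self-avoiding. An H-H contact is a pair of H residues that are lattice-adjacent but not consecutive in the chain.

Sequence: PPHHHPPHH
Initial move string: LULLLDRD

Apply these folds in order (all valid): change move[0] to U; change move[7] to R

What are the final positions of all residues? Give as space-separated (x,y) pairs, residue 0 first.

Initial moves: LULLLDRD
Fold: move[0]->U => UULLLDRD (positions: [(0, 0), (0, 1), (0, 2), (-1, 2), (-2, 2), (-3, 2), (-3, 1), (-2, 1), (-2, 0)])
Fold: move[7]->R => UULLLDRR (positions: [(0, 0), (0, 1), (0, 2), (-1, 2), (-2, 2), (-3, 2), (-3, 1), (-2, 1), (-1, 1)])

Answer: (0,0) (0,1) (0,2) (-1,2) (-2,2) (-3,2) (-3,1) (-2,1) (-1,1)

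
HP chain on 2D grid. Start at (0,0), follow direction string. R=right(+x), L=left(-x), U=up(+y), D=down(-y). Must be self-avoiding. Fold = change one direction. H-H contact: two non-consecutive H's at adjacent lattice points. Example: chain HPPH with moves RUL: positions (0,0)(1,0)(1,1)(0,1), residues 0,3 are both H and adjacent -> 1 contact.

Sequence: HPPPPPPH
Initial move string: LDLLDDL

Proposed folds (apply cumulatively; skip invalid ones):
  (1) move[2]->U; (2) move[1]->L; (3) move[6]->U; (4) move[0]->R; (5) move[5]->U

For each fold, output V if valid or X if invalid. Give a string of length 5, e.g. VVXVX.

Initial: LDLLDDL -> [(0, 0), (-1, 0), (-1, -1), (-2, -1), (-3, -1), (-3, -2), (-3, -3), (-4, -3)]
Fold 1: move[2]->U => LDULDDL INVALID (collision), skipped
Fold 2: move[1]->L => LLLLDDL VALID
Fold 3: move[6]->U => LLLLDDU INVALID (collision), skipped
Fold 4: move[0]->R => RLLLDDL INVALID (collision), skipped
Fold 5: move[5]->U => LLLLDUL INVALID (collision), skipped

Answer: XVXXX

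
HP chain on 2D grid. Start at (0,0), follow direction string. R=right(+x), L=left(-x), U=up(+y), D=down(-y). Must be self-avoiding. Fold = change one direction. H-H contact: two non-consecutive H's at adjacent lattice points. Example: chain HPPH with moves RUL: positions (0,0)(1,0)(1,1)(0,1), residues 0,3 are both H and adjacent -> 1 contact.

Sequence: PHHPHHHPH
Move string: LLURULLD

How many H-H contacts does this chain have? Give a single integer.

Positions: [(0, 0), (-1, 0), (-2, 0), (-2, 1), (-1, 1), (-1, 2), (-2, 2), (-3, 2), (-3, 1)]
H-H contact: residue 1 @(-1,0) - residue 4 @(-1, 1)

Answer: 1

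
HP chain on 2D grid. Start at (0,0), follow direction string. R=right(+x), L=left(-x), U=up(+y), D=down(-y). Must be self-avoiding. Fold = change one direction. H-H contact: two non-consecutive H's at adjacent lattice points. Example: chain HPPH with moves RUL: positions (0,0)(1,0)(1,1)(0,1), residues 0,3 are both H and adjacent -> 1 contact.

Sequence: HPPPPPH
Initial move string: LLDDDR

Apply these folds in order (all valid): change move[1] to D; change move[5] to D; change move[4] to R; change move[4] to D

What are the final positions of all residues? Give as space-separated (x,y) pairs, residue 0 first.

Answer: (0,0) (-1,0) (-1,-1) (-1,-2) (-1,-3) (-1,-4) (-1,-5)

Derivation:
Initial moves: LLDDDR
Fold: move[1]->D => LDDDDR (positions: [(0, 0), (-1, 0), (-1, -1), (-1, -2), (-1, -3), (-1, -4), (0, -4)])
Fold: move[5]->D => LDDDDD (positions: [(0, 0), (-1, 0), (-1, -1), (-1, -2), (-1, -3), (-1, -4), (-1, -5)])
Fold: move[4]->R => LDDDRD (positions: [(0, 0), (-1, 0), (-1, -1), (-1, -2), (-1, -3), (0, -3), (0, -4)])
Fold: move[4]->D => LDDDDD (positions: [(0, 0), (-1, 0), (-1, -1), (-1, -2), (-1, -3), (-1, -4), (-1, -5)])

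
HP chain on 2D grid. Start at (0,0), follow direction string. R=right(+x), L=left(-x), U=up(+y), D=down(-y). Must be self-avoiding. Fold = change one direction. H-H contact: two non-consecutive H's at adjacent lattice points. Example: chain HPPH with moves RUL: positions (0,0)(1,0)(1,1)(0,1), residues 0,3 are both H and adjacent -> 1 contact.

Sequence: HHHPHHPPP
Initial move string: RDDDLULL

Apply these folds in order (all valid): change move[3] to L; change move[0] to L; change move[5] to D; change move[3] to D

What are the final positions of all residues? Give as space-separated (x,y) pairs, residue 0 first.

Answer: (0,0) (-1,0) (-1,-1) (-1,-2) (-1,-3) (-2,-3) (-2,-4) (-3,-4) (-4,-4)

Derivation:
Initial moves: RDDDLULL
Fold: move[3]->L => RDDLLULL (positions: [(0, 0), (1, 0), (1, -1), (1, -2), (0, -2), (-1, -2), (-1, -1), (-2, -1), (-3, -1)])
Fold: move[0]->L => LDDLLULL (positions: [(0, 0), (-1, 0), (-1, -1), (-1, -2), (-2, -2), (-3, -2), (-3, -1), (-4, -1), (-5, -1)])
Fold: move[5]->D => LDDLLDLL (positions: [(0, 0), (-1, 0), (-1, -1), (-1, -2), (-2, -2), (-3, -2), (-3, -3), (-4, -3), (-5, -3)])
Fold: move[3]->D => LDDDLDLL (positions: [(0, 0), (-1, 0), (-1, -1), (-1, -2), (-1, -3), (-2, -3), (-2, -4), (-3, -4), (-4, -4)])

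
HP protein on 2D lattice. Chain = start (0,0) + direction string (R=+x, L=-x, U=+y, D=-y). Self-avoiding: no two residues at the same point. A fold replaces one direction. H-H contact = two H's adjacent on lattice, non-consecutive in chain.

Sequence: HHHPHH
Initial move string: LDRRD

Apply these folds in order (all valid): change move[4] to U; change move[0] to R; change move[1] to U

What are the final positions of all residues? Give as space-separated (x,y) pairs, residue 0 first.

Initial moves: LDRRD
Fold: move[4]->U => LDRRU (positions: [(0, 0), (-1, 0), (-1, -1), (0, -1), (1, -1), (1, 0)])
Fold: move[0]->R => RDRRU (positions: [(0, 0), (1, 0), (1, -1), (2, -1), (3, -1), (3, 0)])
Fold: move[1]->U => RURRU (positions: [(0, 0), (1, 0), (1, 1), (2, 1), (3, 1), (3, 2)])

Answer: (0,0) (1,0) (1,1) (2,1) (3,1) (3,2)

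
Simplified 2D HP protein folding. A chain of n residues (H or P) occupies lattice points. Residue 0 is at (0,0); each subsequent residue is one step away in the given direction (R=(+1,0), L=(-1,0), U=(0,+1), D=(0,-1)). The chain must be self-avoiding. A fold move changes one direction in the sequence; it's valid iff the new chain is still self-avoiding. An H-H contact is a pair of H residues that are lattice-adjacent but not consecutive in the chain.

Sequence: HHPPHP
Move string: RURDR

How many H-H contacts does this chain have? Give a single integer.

Positions: [(0, 0), (1, 0), (1, 1), (2, 1), (2, 0), (3, 0)]
H-H contact: residue 1 @(1,0) - residue 4 @(2, 0)

Answer: 1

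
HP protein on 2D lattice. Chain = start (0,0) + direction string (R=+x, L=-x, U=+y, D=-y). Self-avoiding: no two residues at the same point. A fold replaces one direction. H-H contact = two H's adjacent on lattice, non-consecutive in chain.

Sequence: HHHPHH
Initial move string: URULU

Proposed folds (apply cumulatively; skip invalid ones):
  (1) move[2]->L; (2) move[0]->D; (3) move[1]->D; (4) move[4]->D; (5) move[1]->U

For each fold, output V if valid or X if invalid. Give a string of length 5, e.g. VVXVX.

Initial: URULU -> [(0, 0), (0, 1), (1, 1), (1, 2), (0, 2), (0, 3)]
Fold 1: move[2]->L => URLLU INVALID (collision), skipped
Fold 2: move[0]->D => DRULU INVALID (collision), skipped
Fold 3: move[1]->D => UDULU INVALID (collision), skipped
Fold 4: move[4]->D => URULD INVALID (collision), skipped
Fold 5: move[1]->U => UUULU VALID

Answer: XXXXV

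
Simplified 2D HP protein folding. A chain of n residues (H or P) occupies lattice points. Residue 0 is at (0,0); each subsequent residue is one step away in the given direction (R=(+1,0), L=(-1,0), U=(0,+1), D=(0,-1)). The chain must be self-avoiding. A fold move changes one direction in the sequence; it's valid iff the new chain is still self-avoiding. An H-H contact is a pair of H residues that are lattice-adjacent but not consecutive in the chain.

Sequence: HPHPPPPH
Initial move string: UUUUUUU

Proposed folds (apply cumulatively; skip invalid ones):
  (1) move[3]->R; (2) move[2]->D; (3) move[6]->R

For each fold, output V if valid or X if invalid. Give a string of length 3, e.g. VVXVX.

Initial: UUUUUUU -> [(0, 0), (0, 1), (0, 2), (0, 3), (0, 4), (0, 5), (0, 6), (0, 7)]
Fold 1: move[3]->R => UUURUUU VALID
Fold 2: move[2]->D => UUDRUUU INVALID (collision), skipped
Fold 3: move[6]->R => UUURUUR VALID

Answer: VXV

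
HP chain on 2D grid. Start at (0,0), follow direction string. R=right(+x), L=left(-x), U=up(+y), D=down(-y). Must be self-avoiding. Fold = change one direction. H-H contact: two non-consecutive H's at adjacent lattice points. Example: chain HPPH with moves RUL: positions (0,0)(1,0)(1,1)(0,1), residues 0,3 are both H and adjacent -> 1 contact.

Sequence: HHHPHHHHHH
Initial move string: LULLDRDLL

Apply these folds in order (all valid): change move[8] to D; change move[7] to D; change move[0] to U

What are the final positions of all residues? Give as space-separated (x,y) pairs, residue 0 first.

Initial moves: LULLDRDLL
Fold: move[8]->D => LULLDRDLD (positions: [(0, 0), (-1, 0), (-1, 1), (-2, 1), (-3, 1), (-3, 0), (-2, 0), (-2, -1), (-3, -1), (-3, -2)])
Fold: move[7]->D => LULLDRDDD (positions: [(0, 0), (-1, 0), (-1, 1), (-2, 1), (-3, 1), (-3, 0), (-2, 0), (-2, -1), (-2, -2), (-2, -3)])
Fold: move[0]->U => UULLDRDDD (positions: [(0, 0), (0, 1), (0, 2), (-1, 2), (-2, 2), (-2, 1), (-1, 1), (-1, 0), (-1, -1), (-1, -2)])

Answer: (0,0) (0,1) (0,2) (-1,2) (-2,2) (-2,1) (-1,1) (-1,0) (-1,-1) (-1,-2)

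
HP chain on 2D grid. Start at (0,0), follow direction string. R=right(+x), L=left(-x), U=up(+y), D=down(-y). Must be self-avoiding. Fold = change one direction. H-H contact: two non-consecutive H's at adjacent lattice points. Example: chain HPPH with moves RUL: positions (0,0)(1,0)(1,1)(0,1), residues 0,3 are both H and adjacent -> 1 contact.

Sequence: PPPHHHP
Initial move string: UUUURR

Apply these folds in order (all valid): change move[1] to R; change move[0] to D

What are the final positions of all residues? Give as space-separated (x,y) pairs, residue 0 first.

Answer: (0,0) (0,-1) (1,-1) (1,0) (1,1) (2,1) (3,1)

Derivation:
Initial moves: UUUURR
Fold: move[1]->R => URUURR (positions: [(0, 0), (0, 1), (1, 1), (1, 2), (1, 3), (2, 3), (3, 3)])
Fold: move[0]->D => DRUURR (positions: [(0, 0), (0, -1), (1, -1), (1, 0), (1, 1), (2, 1), (3, 1)])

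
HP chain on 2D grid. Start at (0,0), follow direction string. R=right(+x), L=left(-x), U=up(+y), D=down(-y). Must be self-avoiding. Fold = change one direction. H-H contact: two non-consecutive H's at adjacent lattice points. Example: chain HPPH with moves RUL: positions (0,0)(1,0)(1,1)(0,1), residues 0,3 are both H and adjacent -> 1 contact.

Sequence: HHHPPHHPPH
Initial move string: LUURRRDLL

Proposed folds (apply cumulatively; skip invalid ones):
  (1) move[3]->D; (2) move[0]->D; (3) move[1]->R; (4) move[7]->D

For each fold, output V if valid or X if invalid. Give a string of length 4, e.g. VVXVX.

Answer: XXXV

Derivation:
Initial: LUURRRDLL -> [(0, 0), (-1, 0), (-1, 1), (-1, 2), (0, 2), (1, 2), (2, 2), (2, 1), (1, 1), (0, 1)]
Fold 1: move[3]->D => LUUDRRDLL INVALID (collision), skipped
Fold 2: move[0]->D => DUURRRDLL INVALID (collision), skipped
Fold 3: move[1]->R => LRURRRDLL INVALID (collision), skipped
Fold 4: move[7]->D => LUURRRDDL VALID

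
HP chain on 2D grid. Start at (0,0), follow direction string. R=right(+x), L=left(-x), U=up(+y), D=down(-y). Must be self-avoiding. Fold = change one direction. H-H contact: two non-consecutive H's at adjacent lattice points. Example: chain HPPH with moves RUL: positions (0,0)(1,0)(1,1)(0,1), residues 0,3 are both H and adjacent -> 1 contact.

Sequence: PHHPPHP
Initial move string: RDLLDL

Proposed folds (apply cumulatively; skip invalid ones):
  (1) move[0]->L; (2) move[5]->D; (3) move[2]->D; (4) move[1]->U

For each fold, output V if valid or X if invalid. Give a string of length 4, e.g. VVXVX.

Initial: RDLLDL -> [(0, 0), (1, 0), (1, -1), (0, -1), (-1, -1), (-1, -2), (-2, -2)]
Fold 1: move[0]->L => LDLLDL VALID
Fold 2: move[5]->D => LDLLDD VALID
Fold 3: move[2]->D => LDDLDD VALID
Fold 4: move[1]->U => LUDLDD INVALID (collision), skipped

Answer: VVVX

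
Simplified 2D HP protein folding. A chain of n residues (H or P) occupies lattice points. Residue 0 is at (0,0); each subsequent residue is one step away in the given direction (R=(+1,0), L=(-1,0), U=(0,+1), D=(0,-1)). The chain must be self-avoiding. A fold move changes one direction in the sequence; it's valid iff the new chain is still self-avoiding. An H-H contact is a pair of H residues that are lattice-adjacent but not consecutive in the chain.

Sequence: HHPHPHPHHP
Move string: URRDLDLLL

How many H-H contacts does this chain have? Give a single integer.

Positions: [(0, 0), (0, 1), (1, 1), (2, 1), (2, 0), (1, 0), (1, -1), (0, -1), (-1, -1), (-2, -1)]
H-H contact: residue 0 @(0,0) - residue 5 @(1, 0)
H-H contact: residue 0 @(0,0) - residue 7 @(0, -1)

Answer: 2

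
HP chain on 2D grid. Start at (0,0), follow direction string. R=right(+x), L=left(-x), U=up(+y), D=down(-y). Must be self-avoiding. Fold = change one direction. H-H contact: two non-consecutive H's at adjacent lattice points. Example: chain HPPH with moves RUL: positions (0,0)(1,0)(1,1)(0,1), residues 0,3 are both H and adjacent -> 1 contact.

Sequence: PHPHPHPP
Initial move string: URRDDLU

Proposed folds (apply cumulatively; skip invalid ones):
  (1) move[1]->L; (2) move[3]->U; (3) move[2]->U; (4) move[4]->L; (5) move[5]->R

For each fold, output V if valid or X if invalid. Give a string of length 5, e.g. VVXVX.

Initial: URRDDLU -> [(0, 0), (0, 1), (1, 1), (2, 1), (2, 0), (2, -1), (1, -1), (1, 0)]
Fold 1: move[1]->L => ULRDDLU INVALID (collision), skipped
Fold 2: move[3]->U => URRUDLU INVALID (collision), skipped
Fold 3: move[2]->U => URUDDLU INVALID (collision), skipped
Fold 4: move[4]->L => URRDLLU INVALID (collision), skipped
Fold 5: move[5]->R => URRDDRU VALID

Answer: XXXXV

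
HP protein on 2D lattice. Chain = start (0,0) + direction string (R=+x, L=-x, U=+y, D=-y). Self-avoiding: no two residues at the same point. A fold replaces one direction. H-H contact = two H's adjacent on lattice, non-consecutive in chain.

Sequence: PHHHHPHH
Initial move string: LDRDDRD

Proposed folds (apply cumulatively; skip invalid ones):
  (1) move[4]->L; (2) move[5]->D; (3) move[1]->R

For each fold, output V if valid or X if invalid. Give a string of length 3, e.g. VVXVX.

Answer: XVX

Derivation:
Initial: LDRDDRD -> [(0, 0), (-1, 0), (-1, -1), (0, -1), (0, -2), (0, -3), (1, -3), (1, -4)]
Fold 1: move[4]->L => LDRDLRD INVALID (collision), skipped
Fold 2: move[5]->D => LDRDDDD VALID
Fold 3: move[1]->R => LRRDDDD INVALID (collision), skipped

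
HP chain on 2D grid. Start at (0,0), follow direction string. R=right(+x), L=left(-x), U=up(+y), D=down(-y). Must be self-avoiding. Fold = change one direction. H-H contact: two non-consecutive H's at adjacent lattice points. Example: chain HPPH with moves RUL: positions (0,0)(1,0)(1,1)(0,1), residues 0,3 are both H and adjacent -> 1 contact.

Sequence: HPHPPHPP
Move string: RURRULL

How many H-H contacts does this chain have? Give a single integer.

Answer: 0

Derivation:
Positions: [(0, 0), (1, 0), (1, 1), (2, 1), (3, 1), (3, 2), (2, 2), (1, 2)]
No H-H contacts found.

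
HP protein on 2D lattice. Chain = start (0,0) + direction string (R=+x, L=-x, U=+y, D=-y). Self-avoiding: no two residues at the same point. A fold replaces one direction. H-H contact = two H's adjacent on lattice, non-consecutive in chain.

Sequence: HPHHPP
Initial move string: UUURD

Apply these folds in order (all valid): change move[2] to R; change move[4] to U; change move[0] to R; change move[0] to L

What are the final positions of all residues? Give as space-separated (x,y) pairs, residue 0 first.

Answer: (0,0) (-1,0) (-1,1) (0,1) (1,1) (1,2)

Derivation:
Initial moves: UUURD
Fold: move[2]->R => UURRD (positions: [(0, 0), (0, 1), (0, 2), (1, 2), (2, 2), (2, 1)])
Fold: move[4]->U => UURRU (positions: [(0, 0), (0, 1), (0, 2), (1, 2), (2, 2), (2, 3)])
Fold: move[0]->R => RURRU (positions: [(0, 0), (1, 0), (1, 1), (2, 1), (3, 1), (3, 2)])
Fold: move[0]->L => LURRU (positions: [(0, 0), (-1, 0), (-1, 1), (0, 1), (1, 1), (1, 2)])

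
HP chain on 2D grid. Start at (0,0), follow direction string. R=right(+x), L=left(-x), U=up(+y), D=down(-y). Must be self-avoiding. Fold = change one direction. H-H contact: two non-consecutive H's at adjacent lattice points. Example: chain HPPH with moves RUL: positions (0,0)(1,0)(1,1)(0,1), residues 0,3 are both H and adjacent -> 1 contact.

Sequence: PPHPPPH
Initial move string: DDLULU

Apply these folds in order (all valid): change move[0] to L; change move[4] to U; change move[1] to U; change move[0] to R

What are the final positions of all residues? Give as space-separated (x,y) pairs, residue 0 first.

Initial moves: DDLULU
Fold: move[0]->L => LDLULU (positions: [(0, 0), (-1, 0), (-1, -1), (-2, -1), (-2, 0), (-3, 0), (-3, 1)])
Fold: move[4]->U => LDLUUU (positions: [(0, 0), (-1, 0), (-1, -1), (-2, -1), (-2, 0), (-2, 1), (-2, 2)])
Fold: move[1]->U => LULUUU (positions: [(0, 0), (-1, 0), (-1, 1), (-2, 1), (-2, 2), (-2, 3), (-2, 4)])
Fold: move[0]->R => RULUUU (positions: [(0, 0), (1, 0), (1, 1), (0, 1), (0, 2), (0, 3), (0, 4)])

Answer: (0,0) (1,0) (1,1) (0,1) (0,2) (0,3) (0,4)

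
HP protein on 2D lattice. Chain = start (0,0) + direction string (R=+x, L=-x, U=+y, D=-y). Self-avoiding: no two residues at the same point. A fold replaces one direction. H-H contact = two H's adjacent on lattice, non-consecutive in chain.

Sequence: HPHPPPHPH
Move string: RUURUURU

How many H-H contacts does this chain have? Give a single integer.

Answer: 0

Derivation:
Positions: [(0, 0), (1, 0), (1, 1), (1, 2), (2, 2), (2, 3), (2, 4), (3, 4), (3, 5)]
No H-H contacts found.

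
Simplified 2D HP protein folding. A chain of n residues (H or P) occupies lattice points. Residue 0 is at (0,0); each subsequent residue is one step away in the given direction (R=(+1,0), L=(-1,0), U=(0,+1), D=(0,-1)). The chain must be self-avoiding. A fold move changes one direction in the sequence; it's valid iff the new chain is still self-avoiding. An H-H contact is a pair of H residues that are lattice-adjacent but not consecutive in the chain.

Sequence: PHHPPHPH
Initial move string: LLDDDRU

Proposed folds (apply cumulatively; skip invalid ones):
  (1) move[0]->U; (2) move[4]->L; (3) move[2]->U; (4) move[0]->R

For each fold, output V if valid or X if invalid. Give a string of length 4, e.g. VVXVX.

Initial: LLDDDRU -> [(0, 0), (-1, 0), (-2, 0), (-2, -1), (-2, -2), (-2, -3), (-1, -3), (-1, -2)]
Fold 1: move[0]->U => ULDDDRU VALID
Fold 2: move[4]->L => ULDDLRU INVALID (collision), skipped
Fold 3: move[2]->U => ULUDDRU INVALID (collision), skipped
Fold 4: move[0]->R => RLDDDRU INVALID (collision), skipped

Answer: VXXX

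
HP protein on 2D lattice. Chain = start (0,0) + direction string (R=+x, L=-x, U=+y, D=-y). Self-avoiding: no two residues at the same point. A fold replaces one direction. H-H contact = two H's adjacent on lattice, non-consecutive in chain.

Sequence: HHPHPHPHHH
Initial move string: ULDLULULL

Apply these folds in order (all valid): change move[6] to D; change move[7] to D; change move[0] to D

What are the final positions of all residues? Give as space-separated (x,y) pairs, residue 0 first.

Answer: (0,0) (0,-1) (-1,-1) (-1,-2) (-2,-2) (-2,-1) (-3,-1) (-3,-2) (-3,-3) (-4,-3)

Derivation:
Initial moves: ULDLULULL
Fold: move[6]->D => ULDLULDLL (positions: [(0, 0), (0, 1), (-1, 1), (-1, 0), (-2, 0), (-2, 1), (-3, 1), (-3, 0), (-4, 0), (-5, 0)])
Fold: move[7]->D => ULDLULDDL (positions: [(0, 0), (0, 1), (-1, 1), (-1, 0), (-2, 0), (-2, 1), (-3, 1), (-3, 0), (-3, -1), (-4, -1)])
Fold: move[0]->D => DLDLULDDL (positions: [(0, 0), (0, -1), (-1, -1), (-1, -2), (-2, -2), (-2, -1), (-3, -1), (-3, -2), (-3, -3), (-4, -3)])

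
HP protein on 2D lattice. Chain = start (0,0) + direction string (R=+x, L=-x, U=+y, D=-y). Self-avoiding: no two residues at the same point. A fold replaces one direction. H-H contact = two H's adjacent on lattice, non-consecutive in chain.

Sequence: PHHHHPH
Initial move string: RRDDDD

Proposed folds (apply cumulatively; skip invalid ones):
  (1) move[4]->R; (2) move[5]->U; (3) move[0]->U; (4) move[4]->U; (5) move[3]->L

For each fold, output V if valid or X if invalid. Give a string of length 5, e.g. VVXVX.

Answer: VVVXX

Derivation:
Initial: RRDDDD -> [(0, 0), (1, 0), (2, 0), (2, -1), (2, -2), (2, -3), (2, -4)]
Fold 1: move[4]->R => RRDDRD VALID
Fold 2: move[5]->U => RRDDRU VALID
Fold 3: move[0]->U => URDDRU VALID
Fold 4: move[4]->U => URDDUU INVALID (collision), skipped
Fold 5: move[3]->L => URDLRU INVALID (collision), skipped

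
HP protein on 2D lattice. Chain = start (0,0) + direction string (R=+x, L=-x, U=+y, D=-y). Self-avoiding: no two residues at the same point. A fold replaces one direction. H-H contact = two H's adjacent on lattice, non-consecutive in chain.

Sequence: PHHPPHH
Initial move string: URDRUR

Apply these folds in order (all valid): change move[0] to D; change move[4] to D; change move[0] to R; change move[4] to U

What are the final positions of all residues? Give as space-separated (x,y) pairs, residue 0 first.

Answer: (0,0) (1,0) (2,0) (2,-1) (3,-1) (3,0) (4,0)

Derivation:
Initial moves: URDRUR
Fold: move[0]->D => DRDRUR (positions: [(0, 0), (0, -1), (1, -1), (1, -2), (2, -2), (2, -1), (3, -1)])
Fold: move[4]->D => DRDRDR (positions: [(0, 0), (0, -1), (1, -1), (1, -2), (2, -2), (2, -3), (3, -3)])
Fold: move[0]->R => RRDRDR (positions: [(0, 0), (1, 0), (2, 0), (2, -1), (3, -1), (3, -2), (4, -2)])
Fold: move[4]->U => RRDRUR (positions: [(0, 0), (1, 0), (2, 0), (2, -1), (3, -1), (3, 0), (4, 0)])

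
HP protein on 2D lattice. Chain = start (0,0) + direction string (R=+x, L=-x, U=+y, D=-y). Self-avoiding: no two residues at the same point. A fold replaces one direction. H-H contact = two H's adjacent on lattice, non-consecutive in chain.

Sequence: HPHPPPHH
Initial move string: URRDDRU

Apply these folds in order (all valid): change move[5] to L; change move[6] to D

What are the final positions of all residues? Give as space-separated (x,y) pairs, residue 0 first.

Initial moves: URRDDRU
Fold: move[5]->L => URRDDLU (positions: [(0, 0), (0, 1), (1, 1), (2, 1), (2, 0), (2, -1), (1, -1), (1, 0)])
Fold: move[6]->D => URRDDLD (positions: [(0, 0), (0, 1), (1, 1), (2, 1), (2, 0), (2, -1), (1, -1), (1, -2)])

Answer: (0,0) (0,1) (1,1) (2,1) (2,0) (2,-1) (1,-1) (1,-2)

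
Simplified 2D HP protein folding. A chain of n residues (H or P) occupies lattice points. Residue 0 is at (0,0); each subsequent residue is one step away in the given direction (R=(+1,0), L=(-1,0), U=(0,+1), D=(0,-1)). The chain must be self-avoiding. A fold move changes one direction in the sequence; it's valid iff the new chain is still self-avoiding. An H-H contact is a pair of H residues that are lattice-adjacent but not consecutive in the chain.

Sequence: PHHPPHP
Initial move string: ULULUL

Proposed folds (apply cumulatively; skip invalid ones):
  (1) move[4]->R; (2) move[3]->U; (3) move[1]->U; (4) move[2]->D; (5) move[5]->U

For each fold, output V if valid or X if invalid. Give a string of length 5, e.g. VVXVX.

Answer: XVVXV

Derivation:
Initial: ULULUL -> [(0, 0), (0, 1), (-1, 1), (-1, 2), (-2, 2), (-2, 3), (-3, 3)]
Fold 1: move[4]->R => ULULRL INVALID (collision), skipped
Fold 2: move[3]->U => ULUUUL VALID
Fold 3: move[1]->U => UUUUUL VALID
Fold 4: move[2]->D => UUDUUL INVALID (collision), skipped
Fold 5: move[5]->U => UUUUUU VALID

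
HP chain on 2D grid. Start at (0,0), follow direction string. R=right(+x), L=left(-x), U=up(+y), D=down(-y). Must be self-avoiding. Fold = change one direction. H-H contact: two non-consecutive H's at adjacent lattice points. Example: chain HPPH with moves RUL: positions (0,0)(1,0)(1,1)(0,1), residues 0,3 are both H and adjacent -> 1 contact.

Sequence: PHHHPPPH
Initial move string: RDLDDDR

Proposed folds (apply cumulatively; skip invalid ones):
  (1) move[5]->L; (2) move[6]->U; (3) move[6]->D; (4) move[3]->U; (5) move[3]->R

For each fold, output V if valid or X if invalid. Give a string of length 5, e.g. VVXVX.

Answer: XXVXX

Derivation:
Initial: RDLDDDR -> [(0, 0), (1, 0), (1, -1), (0, -1), (0, -2), (0, -3), (0, -4), (1, -4)]
Fold 1: move[5]->L => RDLDDLR INVALID (collision), skipped
Fold 2: move[6]->U => RDLDDDU INVALID (collision), skipped
Fold 3: move[6]->D => RDLDDDD VALID
Fold 4: move[3]->U => RDLUDDD INVALID (collision), skipped
Fold 5: move[3]->R => RDLRDDD INVALID (collision), skipped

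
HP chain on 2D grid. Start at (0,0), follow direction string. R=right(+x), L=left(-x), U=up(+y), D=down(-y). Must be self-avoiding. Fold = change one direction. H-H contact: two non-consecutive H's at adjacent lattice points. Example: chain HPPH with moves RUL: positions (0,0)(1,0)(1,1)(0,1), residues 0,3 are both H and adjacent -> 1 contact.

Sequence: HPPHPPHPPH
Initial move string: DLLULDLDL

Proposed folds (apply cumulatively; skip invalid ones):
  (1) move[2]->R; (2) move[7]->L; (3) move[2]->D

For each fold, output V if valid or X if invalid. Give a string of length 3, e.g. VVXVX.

Answer: XVX

Derivation:
Initial: DLLULDLDL -> [(0, 0), (0, -1), (-1, -1), (-2, -1), (-2, 0), (-3, 0), (-3, -1), (-4, -1), (-4, -2), (-5, -2)]
Fold 1: move[2]->R => DLRULDLDL INVALID (collision), skipped
Fold 2: move[7]->L => DLLULDLLL VALID
Fold 3: move[2]->D => DLDULDLLL INVALID (collision), skipped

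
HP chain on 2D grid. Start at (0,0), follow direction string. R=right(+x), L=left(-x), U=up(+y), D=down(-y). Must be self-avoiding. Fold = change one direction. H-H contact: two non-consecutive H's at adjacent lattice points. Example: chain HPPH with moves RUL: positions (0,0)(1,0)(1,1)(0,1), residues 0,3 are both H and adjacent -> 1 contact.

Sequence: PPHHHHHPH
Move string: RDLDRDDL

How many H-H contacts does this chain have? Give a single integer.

Positions: [(0, 0), (1, 0), (1, -1), (0, -1), (0, -2), (1, -2), (1, -3), (1, -4), (0, -4)]
H-H contact: residue 2 @(1,-1) - residue 5 @(1, -2)

Answer: 1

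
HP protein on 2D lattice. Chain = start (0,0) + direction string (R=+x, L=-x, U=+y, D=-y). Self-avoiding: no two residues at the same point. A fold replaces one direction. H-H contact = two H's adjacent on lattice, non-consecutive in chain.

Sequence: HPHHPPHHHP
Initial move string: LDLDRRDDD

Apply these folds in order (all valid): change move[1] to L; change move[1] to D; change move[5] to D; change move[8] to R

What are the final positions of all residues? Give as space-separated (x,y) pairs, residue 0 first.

Initial moves: LDLDRRDDD
Fold: move[1]->L => LLLDRRDDD (positions: [(0, 0), (-1, 0), (-2, 0), (-3, 0), (-3, -1), (-2, -1), (-1, -1), (-1, -2), (-1, -3), (-1, -4)])
Fold: move[1]->D => LDLDRRDDD (positions: [(0, 0), (-1, 0), (-1, -1), (-2, -1), (-2, -2), (-1, -2), (0, -2), (0, -3), (0, -4), (0, -5)])
Fold: move[5]->D => LDLDRDDDD (positions: [(0, 0), (-1, 0), (-1, -1), (-2, -1), (-2, -2), (-1, -2), (-1, -3), (-1, -4), (-1, -5), (-1, -6)])
Fold: move[8]->R => LDLDRDDDR (positions: [(0, 0), (-1, 0), (-1, -1), (-2, -1), (-2, -2), (-1, -2), (-1, -3), (-1, -4), (-1, -5), (0, -5)])

Answer: (0,0) (-1,0) (-1,-1) (-2,-1) (-2,-2) (-1,-2) (-1,-3) (-1,-4) (-1,-5) (0,-5)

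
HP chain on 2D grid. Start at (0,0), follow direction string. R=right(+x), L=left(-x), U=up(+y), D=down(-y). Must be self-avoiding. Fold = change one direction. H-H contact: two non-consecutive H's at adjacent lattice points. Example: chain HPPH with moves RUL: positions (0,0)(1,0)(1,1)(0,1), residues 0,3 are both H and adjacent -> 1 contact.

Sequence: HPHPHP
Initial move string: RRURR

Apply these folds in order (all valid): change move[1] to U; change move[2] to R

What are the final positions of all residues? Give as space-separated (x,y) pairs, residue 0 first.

Answer: (0,0) (1,0) (1,1) (2,1) (3,1) (4,1)

Derivation:
Initial moves: RRURR
Fold: move[1]->U => RUURR (positions: [(0, 0), (1, 0), (1, 1), (1, 2), (2, 2), (3, 2)])
Fold: move[2]->R => RURRR (positions: [(0, 0), (1, 0), (1, 1), (2, 1), (3, 1), (4, 1)])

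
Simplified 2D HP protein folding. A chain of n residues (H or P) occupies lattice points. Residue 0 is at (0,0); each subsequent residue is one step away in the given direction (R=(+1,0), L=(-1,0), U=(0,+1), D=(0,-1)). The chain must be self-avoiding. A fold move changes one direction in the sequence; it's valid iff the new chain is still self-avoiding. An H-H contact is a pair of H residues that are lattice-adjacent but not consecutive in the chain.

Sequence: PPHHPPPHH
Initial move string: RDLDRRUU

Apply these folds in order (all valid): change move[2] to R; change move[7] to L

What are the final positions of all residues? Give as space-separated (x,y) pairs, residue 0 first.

Initial moves: RDLDRRUU
Fold: move[2]->R => RDRDRRUU (positions: [(0, 0), (1, 0), (1, -1), (2, -1), (2, -2), (3, -2), (4, -2), (4, -1), (4, 0)])
Fold: move[7]->L => RDRDRRUL (positions: [(0, 0), (1, 0), (1, -1), (2, -1), (2, -2), (3, -2), (4, -2), (4, -1), (3, -1)])

Answer: (0,0) (1,0) (1,-1) (2,-1) (2,-2) (3,-2) (4,-2) (4,-1) (3,-1)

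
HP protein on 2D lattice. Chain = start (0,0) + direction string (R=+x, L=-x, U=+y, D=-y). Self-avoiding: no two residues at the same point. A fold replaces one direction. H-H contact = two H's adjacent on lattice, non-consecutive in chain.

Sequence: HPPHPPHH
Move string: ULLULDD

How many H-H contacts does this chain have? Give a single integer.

Answer: 1

Derivation:
Positions: [(0, 0), (0, 1), (-1, 1), (-2, 1), (-2, 2), (-3, 2), (-3, 1), (-3, 0)]
H-H contact: residue 3 @(-2,1) - residue 6 @(-3, 1)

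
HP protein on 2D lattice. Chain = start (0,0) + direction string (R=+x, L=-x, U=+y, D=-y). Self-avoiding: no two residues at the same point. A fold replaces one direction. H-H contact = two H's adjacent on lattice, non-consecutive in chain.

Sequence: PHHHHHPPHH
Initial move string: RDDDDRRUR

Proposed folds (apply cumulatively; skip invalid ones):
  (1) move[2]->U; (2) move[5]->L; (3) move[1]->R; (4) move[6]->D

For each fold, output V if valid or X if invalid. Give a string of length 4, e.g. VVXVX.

Answer: XXVX

Derivation:
Initial: RDDDDRRUR -> [(0, 0), (1, 0), (1, -1), (1, -2), (1, -3), (1, -4), (2, -4), (3, -4), (3, -3), (4, -3)]
Fold 1: move[2]->U => RDUDDRRUR INVALID (collision), skipped
Fold 2: move[5]->L => RDDDDLRUR INVALID (collision), skipped
Fold 3: move[1]->R => RRDDDRRUR VALID
Fold 4: move[6]->D => RRDDDRDUR INVALID (collision), skipped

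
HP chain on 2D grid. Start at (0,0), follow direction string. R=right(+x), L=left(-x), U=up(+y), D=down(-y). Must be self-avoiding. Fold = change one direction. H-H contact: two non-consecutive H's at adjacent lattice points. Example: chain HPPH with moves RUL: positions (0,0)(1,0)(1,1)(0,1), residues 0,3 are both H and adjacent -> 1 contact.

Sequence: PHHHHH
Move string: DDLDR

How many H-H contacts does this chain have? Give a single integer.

Answer: 1

Derivation:
Positions: [(0, 0), (0, -1), (0, -2), (-1, -2), (-1, -3), (0, -3)]
H-H contact: residue 2 @(0,-2) - residue 5 @(0, -3)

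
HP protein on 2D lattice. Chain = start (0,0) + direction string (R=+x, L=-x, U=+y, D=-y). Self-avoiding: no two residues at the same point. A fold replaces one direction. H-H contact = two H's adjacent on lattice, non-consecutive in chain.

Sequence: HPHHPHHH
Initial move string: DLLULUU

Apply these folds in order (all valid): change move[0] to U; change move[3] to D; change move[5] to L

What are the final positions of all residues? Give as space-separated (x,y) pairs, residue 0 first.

Answer: (0,0) (0,1) (-1,1) (-2,1) (-2,0) (-3,0) (-4,0) (-4,1)

Derivation:
Initial moves: DLLULUU
Fold: move[0]->U => ULLULUU (positions: [(0, 0), (0, 1), (-1, 1), (-2, 1), (-2, 2), (-3, 2), (-3, 3), (-3, 4)])
Fold: move[3]->D => ULLDLUU (positions: [(0, 0), (0, 1), (-1, 1), (-2, 1), (-2, 0), (-3, 0), (-3, 1), (-3, 2)])
Fold: move[5]->L => ULLDLLU (positions: [(0, 0), (0, 1), (-1, 1), (-2, 1), (-2, 0), (-3, 0), (-4, 0), (-4, 1)])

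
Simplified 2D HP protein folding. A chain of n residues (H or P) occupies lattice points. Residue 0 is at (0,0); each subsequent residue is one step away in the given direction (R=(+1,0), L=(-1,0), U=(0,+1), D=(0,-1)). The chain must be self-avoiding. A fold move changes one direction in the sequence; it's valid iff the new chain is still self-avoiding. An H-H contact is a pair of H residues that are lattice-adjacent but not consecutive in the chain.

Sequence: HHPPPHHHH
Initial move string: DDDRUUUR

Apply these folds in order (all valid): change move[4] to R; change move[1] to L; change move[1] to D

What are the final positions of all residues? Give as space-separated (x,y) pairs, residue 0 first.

Answer: (0,0) (0,-1) (0,-2) (0,-3) (1,-3) (2,-3) (2,-2) (2,-1) (3,-1)

Derivation:
Initial moves: DDDRUUUR
Fold: move[4]->R => DDDRRUUR (positions: [(0, 0), (0, -1), (0, -2), (0, -3), (1, -3), (2, -3), (2, -2), (2, -1), (3, -1)])
Fold: move[1]->L => DLDRRUUR (positions: [(0, 0), (0, -1), (-1, -1), (-1, -2), (0, -2), (1, -2), (1, -1), (1, 0), (2, 0)])
Fold: move[1]->D => DDDRRUUR (positions: [(0, 0), (0, -1), (0, -2), (0, -3), (1, -3), (2, -3), (2, -2), (2, -1), (3, -1)])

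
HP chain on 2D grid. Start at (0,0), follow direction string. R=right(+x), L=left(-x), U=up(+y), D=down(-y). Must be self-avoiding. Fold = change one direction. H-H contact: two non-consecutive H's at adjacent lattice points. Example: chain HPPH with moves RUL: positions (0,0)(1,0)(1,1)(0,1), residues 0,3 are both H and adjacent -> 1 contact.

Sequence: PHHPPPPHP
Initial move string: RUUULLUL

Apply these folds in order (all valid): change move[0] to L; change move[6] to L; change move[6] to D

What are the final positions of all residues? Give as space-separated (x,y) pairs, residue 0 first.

Initial moves: RUUULLUL
Fold: move[0]->L => LUUULLUL (positions: [(0, 0), (-1, 0), (-1, 1), (-1, 2), (-1, 3), (-2, 3), (-3, 3), (-3, 4), (-4, 4)])
Fold: move[6]->L => LUUULLLL (positions: [(0, 0), (-1, 0), (-1, 1), (-1, 2), (-1, 3), (-2, 3), (-3, 3), (-4, 3), (-5, 3)])
Fold: move[6]->D => LUUULLDL (positions: [(0, 0), (-1, 0), (-1, 1), (-1, 2), (-1, 3), (-2, 3), (-3, 3), (-3, 2), (-4, 2)])

Answer: (0,0) (-1,0) (-1,1) (-1,2) (-1,3) (-2,3) (-3,3) (-3,2) (-4,2)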